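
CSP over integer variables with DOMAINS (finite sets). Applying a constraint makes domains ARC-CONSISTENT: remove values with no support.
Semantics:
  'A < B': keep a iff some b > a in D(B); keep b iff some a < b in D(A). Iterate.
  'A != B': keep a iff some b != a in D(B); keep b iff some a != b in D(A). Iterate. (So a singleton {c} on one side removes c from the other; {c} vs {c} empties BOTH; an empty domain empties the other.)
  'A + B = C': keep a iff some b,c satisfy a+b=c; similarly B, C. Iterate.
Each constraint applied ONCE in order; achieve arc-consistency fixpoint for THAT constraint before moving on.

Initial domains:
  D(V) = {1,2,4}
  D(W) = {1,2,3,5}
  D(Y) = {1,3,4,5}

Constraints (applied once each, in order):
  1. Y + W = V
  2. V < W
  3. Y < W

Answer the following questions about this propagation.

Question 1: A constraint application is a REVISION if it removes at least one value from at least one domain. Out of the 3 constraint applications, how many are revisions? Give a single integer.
Constraint 1 (Y + W = V) on D(Y)={1,3,4,5} D(W)={1,2,3,5} D(V)={1,2,4}: Y {1,3,4,5}->{1,3}; W {1,2,3,5}->{1,3}; V {1,2,4}->{2,4} => REVISION
Constraint 2 (V < W) on D(V)={2,4} D(W)={1,3}: V {2,4}->{2}; W {1,3}->{3} => REVISION
Constraint 3 (Y < W) on D(Y)={1,3} D(W)={3}: Y {1,3}->{1} => REVISION
Total revisions = 3

Answer: 3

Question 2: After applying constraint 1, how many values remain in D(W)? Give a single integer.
Answer: 2

Derivation:
Constraint 1 (Y + W = V) on D(Y)={1,3,4,5} D(W)={1,2,3,5} D(V)={1,2,4}: Y {1,3,4,5}->{1,3}; W {1,2,3,5}->{1,3}; V {1,2,4}->{2,4}
So after constraint 1: D(W)={1,3}, size = 2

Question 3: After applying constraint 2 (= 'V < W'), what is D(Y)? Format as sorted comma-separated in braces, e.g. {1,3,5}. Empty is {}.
Answer: {1,3}

Derivation:
Constraint 1 (Y + W = V) on D(Y)={1,3,4,5} D(W)={1,2,3,5} D(V)={1,2,4}: Y {1,3,4,5}->{1,3}; W {1,2,3,5}->{1,3}; V {1,2,4}->{2,4}
Constraint 2 (V < W) on D(V)={2,4} D(W)={1,3}: V {2,4}->{2}; W {1,3}->{3}
So after constraint 2: D(Y) = {1,3}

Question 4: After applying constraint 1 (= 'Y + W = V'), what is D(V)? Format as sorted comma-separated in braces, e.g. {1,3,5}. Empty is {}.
Answer: {2,4}

Derivation:
Constraint 1 (Y + W = V) on D(Y)={1,3,4,5} D(W)={1,2,3,5} D(V)={1,2,4}: Y {1,3,4,5}->{1,3}; W {1,2,3,5}->{1,3}; V {1,2,4}->{2,4}
So after constraint 1: D(V) = {2,4}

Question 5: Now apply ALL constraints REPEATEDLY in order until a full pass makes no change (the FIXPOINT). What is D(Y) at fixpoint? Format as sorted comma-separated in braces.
Answer: {}

Derivation:
pass 0 (initial): D(Y)={1,3,4,5}
pass 1: V {1,2,4}->{2}; W {1,2,3,5}->{3}; Y {1,3,4,5}->{1}
pass 2: V {2}->{}; W {3}->{}; Y {1}->{}
pass 3: no change
Fixpoint after 3 passes: D(Y) = {}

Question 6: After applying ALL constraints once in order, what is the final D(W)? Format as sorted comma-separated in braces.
Constraint 1 (Y + W = V) on D(Y)={1,3,4,5} D(W)={1,2,3,5} D(V)={1,2,4}: Y {1,3,4,5}->{1,3}; W {1,2,3,5}->{1,3}; V {1,2,4}->{2,4}
Constraint 2 (V < W) on D(V)={2,4} D(W)={1,3}: V {2,4}->{2}; W {1,3}->{3}
Constraint 3 (Y < W) on D(Y)={1,3} D(W)={3}: Y {1,3}->{1}
So after all 3 constraints: D(W) = {3}

Answer: {3}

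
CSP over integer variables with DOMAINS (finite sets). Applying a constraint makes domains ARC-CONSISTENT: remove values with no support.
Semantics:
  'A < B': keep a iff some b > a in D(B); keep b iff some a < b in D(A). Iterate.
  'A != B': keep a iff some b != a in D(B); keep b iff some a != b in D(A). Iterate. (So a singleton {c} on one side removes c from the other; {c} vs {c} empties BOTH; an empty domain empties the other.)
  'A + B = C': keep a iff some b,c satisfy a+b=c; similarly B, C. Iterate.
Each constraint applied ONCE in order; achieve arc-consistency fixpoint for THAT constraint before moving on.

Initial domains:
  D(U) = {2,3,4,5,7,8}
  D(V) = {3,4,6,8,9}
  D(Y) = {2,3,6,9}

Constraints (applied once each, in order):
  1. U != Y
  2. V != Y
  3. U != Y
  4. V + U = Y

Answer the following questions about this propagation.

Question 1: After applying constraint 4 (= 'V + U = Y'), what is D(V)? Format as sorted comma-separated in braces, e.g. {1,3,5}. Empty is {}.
Answer: {3,4,6}

Derivation:
Constraint 1 (U != Y) on D(U)={2,3,4,5,7,8} D(Y)={2,3,6,9}: no change
Constraint 2 (V != Y) on D(V)={3,4,6,8,9} D(Y)={2,3,6,9}: no change
Constraint 3 (U != Y) on D(U)={2,3,4,5,7,8} D(Y)={2,3,6,9}: no change
Constraint 4 (V + U = Y) on D(V)={3,4,6,8,9} D(U)={2,3,4,5,7,8} D(Y)={2,3,6,9}: V {3,4,6,8,9}->{3,4,6}; U {2,3,4,5,7,8}->{2,3,5}; Y {2,3,6,9}->{6,9}
So after constraint 4: D(V) = {3,4,6}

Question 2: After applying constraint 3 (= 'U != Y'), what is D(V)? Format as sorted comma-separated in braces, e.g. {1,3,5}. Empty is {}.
Answer: {3,4,6,8,9}

Derivation:
Constraint 1 (U != Y) on D(U)={2,3,4,5,7,8} D(Y)={2,3,6,9}: no change
Constraint 2 (V != Y) on D(V)={3,4,6,8,9} D(Y)={2,3,6,9}: no change
Constraint 3 (U != Y) on D(U)={2,3,4,5,7,8} D(Y)={2,3,6,9}: no change
So after constraint 3: D(V) = {3,4,6,8,9}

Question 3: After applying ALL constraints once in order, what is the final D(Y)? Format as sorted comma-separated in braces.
Answer: {6,9}

Derivation:
Constraint 1 (U != Y) on D(U)={2,3,4,5,7,8} D(Y)={2,3,6,9}: no change
Constraint 2 (V != Y) on D(V)={3,4,6,8,9} D(Y)={2,3,6,9}: no change
Constraint 3 (U != Y) on D(U)={2,3,4,5,7,8} D(Y)={2,3,6,9}: no change
Constraint 4 (V + U = Y) on D(V)={3,4,6,8,9} D(U)={2,3,4,5,7,8} D(Y)={2,3,6,9}: V {3,4,6,8,9}->{3,4,6}; U {2,3,4,5,7,8}->{2,3,5}; Y {2,3,6,9}->{6,9}
So after all 4 constraints: D(Y) = {6,9}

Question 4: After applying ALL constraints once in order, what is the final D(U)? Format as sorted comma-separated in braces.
Answer: {2,3,5}

Derivation:
Constraint 1 (U != Y) on D(U)={2,3,4,5,7,8} D(Y)={2,3,6,9}: no change
Constraint 2 (V != Y) on D(V)={3,4,6,8,9} D(Y)={2,3,6,9}: no change
Constraint 3 (U != Y) on D(U)={2,3,4,5,7,8} D(Y)={2,3,6,9}: no change
Constraint 4 (V + U = Y) on D(V)={3,4,6,8,9} D(U)={2,3,4,5,7,8} D(Y)={2,3,6,9}: V {3,4,6,8,9}->{3,4,6}; U {2,3,4,5,7,8}->{2,3,5}; Y {2,3,6,9}->{6,9}
So after all 4 constraints: D(U) = {2,3,5}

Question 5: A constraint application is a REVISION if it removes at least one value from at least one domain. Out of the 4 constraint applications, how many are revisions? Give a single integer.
Answer: 1

Derivation:
Constraint 1 (U != Y) on D(U)={2,3,4,5,7,8} D(Y)={2,3,6,9}: no change => not a revision
Constraint 2 (V != Y) on D(V)={3,4,6,8,9} D(Y)={2,3,6,9}: no change => not a revision
Constraint 3 (U != Y) on D(U)={2,3,4,5,7,8} D(Y)={2,3,6,9}: no change => not a revision
Constraint 4 (V + U = Y) on D(V)={3,4,6,8,9} D(U)={2,3,4,5,7,8} D(Y)={2,3,6,9}: V {3,4,6,8,9}->{3,4,6}; U {2,3,4,5,7,8}->{2,3,5}; Y {2,3,6,9}->{6,9} => REVISION
Total revisions = 1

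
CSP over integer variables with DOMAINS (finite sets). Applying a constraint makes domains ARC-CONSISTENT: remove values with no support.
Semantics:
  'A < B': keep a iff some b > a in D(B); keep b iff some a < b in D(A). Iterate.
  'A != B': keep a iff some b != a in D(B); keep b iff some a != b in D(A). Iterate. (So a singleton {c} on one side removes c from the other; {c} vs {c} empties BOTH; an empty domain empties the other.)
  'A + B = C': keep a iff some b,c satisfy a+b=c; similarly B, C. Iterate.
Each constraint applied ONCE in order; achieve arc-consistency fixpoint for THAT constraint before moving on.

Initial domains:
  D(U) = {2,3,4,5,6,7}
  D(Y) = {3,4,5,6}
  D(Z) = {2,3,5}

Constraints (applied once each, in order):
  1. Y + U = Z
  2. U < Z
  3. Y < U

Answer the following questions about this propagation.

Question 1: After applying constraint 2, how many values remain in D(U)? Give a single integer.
Constraint 1 (Y + U = Z) on D(Y)={3,4,5,6} D(U)={2,3,4,5,6,7} D(Z)={2,3,5}: Y {3,4,5,6}->{3}; U {2,3,4,5,6,7}->{2}; Z {2,3,5}->{5}
Constraint 2 (U < Z) on D(U)={2} D(Z)={5}: no change
So after constraint 2: D(U)={2}, size = 1

Answer: 1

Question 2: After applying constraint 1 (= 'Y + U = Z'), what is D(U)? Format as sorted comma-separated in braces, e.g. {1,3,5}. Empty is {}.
Answer: {2}

Derivation:
Constraint 1 (Y + U = Z) on D(Y)={3,4,5,6} D(U)={2,3,4,5,6,7} D(Z)={2,3,5}: Y {3,4,5,6}->{3}; U {2,3,4,5,6,7}->{2}; Z {2,3,5}->{5}
So after constraint 1: D(U) = {2}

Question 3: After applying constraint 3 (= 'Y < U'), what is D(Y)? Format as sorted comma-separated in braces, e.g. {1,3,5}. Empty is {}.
Constraint 1 (Y + U = Z) on D(Y)={3,4,5,6} D(U)={2,3,4,5,6,7} D(Z)={2,3,5}: Y {3,4,5,6}->{3}; U {2,3,4,5,6,7}->{2}; Z {2,3,5}->{5}
Constraint 2 (U < Z) on D(U)={2} D(Z)={5}: no change
Constraint 3 (Y < U) on D(Y)={3} D(U)={2}: Y {3}->{}; U {2}->{}
So after constraint 3: D(Y) = {}

Answer: {}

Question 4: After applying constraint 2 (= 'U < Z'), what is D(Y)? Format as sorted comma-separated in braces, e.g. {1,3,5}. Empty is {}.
Answer: {3}

Derivation:
Constraint 1 (Y + U = Z) on D(Y)={3,4,5,6} D(U)={2,3,4,5,6,7} D(Z)={2,3,5}: Y {3,4,5,6}->{3}; U {2,3,4,5,6,7}->{2}; Z {2,3,5}->{5}
Constraint 2 (U < Z) on D(U)={2} D(Z)={5}: no change
So after constraint 2: D(Y) = {3}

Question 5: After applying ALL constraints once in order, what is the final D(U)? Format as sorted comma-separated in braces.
Constraint 1 (Y + U = Z) on D(Y)={3,4,5,6} D(U)={2,3,4,5,6,7} D(Z)={2,3,5}: Y {3,4,5,6}->{3}; U {2,3,4,5,6,7}->{2}; Z {2,3,5}->{5}
Constraint 2 (U < Z) on D(U)={2} D(Z)={5}: no change
Constraint 3 (Y < U) on D(Y)={3} D(U)={2}: Y {3}->{}; U {2}->{}
So after all 3 constraints: D(U) = {}

Answer: {}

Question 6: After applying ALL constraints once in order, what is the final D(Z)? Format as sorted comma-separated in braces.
Answer: {5}

Derivation:
Constraint 1 (Y + U = Z) on D(Y)={3,4,5,6} D(U)={2,3,4,5,6,7} D(Z)={2,3,5}: Y {3,4,5,6}->{3}; U {2,3,4,5,6,7}->{2}; Z {2,3,5}->{5}
Constraint 2 (U < Z) on D(U)={2} D(Z)={5}: no change
Constraint 3 (Y < U) on D(Y)={3} D(U)={2}: Y {3}->{}; U {2}->{}
So after all 3 constraints: D(Z) = {5}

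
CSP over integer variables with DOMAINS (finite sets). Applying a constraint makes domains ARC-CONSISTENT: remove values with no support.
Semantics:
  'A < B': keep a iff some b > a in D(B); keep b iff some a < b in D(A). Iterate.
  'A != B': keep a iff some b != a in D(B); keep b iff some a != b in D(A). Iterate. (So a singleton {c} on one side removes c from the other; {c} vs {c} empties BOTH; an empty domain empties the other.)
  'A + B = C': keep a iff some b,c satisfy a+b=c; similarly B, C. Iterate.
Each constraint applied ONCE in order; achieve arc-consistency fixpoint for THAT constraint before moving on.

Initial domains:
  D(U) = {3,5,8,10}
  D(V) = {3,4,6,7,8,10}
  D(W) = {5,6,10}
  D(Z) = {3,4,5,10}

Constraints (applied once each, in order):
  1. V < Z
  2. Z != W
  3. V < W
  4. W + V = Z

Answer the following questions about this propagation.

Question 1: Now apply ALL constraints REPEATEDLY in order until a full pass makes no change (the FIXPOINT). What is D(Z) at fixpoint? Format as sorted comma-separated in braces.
Answer: {10}

Derivation:
pass 0 (initial): D(Z)={3,4,5,10}
pass 1: V {3,4,6,7,8,10}->{4}; W {5,6,10}->{6}; Z {3,4,5,10}->{10}
pass 2: no change
Fixpoint after 2 passes: D(Z) = {10}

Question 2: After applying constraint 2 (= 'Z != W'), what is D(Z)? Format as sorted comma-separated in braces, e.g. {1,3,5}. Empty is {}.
Constraint 1 (V < Z) on D(V)={3,4,6,7,8,10} D(Z)={3,4,5,10}: V {3,4,6,7,8,10}->{3,4,6,7,8}; Z {3,4,5,10}->{4,5,10}
Constraint 2 (Z != W) on D(Z)={4,5,10} D(W)={5,6,10}: no change
So after constraint 2: D(Z) = {4,5,10}

Answer: {4,5,10}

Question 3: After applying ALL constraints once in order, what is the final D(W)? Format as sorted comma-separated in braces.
Constraint 1 (V < Z) on D(V)={3,4,6,7,8,10} D(Z)={3,4,5,10}: V {3,4,6,7,8,10}->{3,4,6,7,8}; Z {3,4,5,10}->{4,5,10}
Constraint 2 (Z != W) on D(Z)={4,5,10} D(W)={5,6,10}: no change
Constraint 3 (V < W) on D(V)={3,4,6,7,8} D(W)={5,6,10}: no change
Constraint 4 (W + V = Z) on D(W)={5,6,10} D(V)={3,4,6,7,8} D(Z)={4,5,10}: W {5,6,10}->{6}; V {3,4,6,7,8}->{4}; Z {4,5,10}->{10}
So after all 4 constraints: D(W) = {6}

Answer: {6}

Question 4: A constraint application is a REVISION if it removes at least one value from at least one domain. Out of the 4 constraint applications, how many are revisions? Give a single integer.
Answer: 2

Derivation:
Constraint 1 (V < Z) on D(V)={3,4,6,7,8,10} D(Z)={3,4,5,10}: V {3,4,6,7,8,10}->{3,4,6,7,8}; Z {3,4,5,10}->{4,5,10} => REVISION
Constraint 2 (Z != W) on D(Z)={4,5,10} D(W)={5,6,10}: no change => not a revision
Constraint 3 (V < W) on D(V)={3,4,6,7,8} D(W)={5,6,10}: no change => not a revision
Constraint 4 (W + V = Z) on D(W)={5,6,10} D(V)={3,4,6,7,8} D(Z)={4,5,10}: W {5,6,10}->{6}; V {3,4,6,7,8}->{4}; Z {4,5,10}->{10} => REVISION
Total revisions = 2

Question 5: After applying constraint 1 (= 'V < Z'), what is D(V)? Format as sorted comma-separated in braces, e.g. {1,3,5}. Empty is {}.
Constraint 1 (V < Z) on D(V)={3,4,6,7,8,10} D(Z)={3,4,5,10}: V {3,4,6,7,8,10}->{3,4,6,7,8}; Z {3,4,5,10}->{4,5,10}
So after constraint 1: D(V) = {3,4,6,7,8}

Answer: {3,4,6,7,8}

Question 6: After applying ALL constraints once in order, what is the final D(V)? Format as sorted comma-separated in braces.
Constraint 1 (V < Z) on D(V)={3,4,6,7,8,10} D(Z)={3,4,5,10}: V {3,4,6,7,8,10}->{3,4,6,7,8}; Z {3,4,5,10}->{4,5,10}
Constraint 2 (Z != W) on D(Z)={4,5,10} D(W)={5,6,10}: no change
Constraint 3 (V < W) on D(V)={3,4,6,7,8} D(W)={5,6,10}: no change
Constraint 4 (W + V = Z) on D(W)={5,6,10} D(V)={3,4,6,7,8} D(Z)={4,5,10}: W {5,6,10}->{6}; V {3,4,6,7,8}->{4}; Z {4,5,10}->{10}
So after all 4 constraints: D(V) = {4}

Answer: {4}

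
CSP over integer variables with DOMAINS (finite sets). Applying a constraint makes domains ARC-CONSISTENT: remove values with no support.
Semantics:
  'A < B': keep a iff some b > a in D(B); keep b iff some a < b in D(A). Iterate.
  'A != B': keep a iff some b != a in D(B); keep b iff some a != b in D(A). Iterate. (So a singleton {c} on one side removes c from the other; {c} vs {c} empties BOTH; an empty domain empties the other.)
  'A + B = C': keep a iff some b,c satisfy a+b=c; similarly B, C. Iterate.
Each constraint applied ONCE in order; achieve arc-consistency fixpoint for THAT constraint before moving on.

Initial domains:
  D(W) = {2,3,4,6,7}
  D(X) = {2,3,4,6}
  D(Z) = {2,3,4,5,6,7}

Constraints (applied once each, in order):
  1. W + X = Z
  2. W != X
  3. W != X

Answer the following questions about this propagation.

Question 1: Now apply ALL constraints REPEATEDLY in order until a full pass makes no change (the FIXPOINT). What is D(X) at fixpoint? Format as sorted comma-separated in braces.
Answer: {2,3,4}

Derivation:
pass 0 (initial): D(X)={2,3,4,6}
pass 1: W {2,3,4,6,7}->{2,3,4}; X {2,3,4,6}->{2,3,4}; Z {2,3,4,5,6,7}->{4,5,6,7}
pass 2: no change
Fixpoint after 2 passes: D(X) = {2,3,4}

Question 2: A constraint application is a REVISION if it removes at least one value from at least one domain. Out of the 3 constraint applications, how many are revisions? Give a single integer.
Constraint 1 (W + X = Z) on D(W)={2,3,4,6,7} D(X)={2,3,4,6} D(Z)={2,3,4,5,6,7}: W {2,3,4,6,7}->{2,3,4}; X {2,3,4,6}->{2,3,4}; Z {2,3,4,5,6,7}->{4,5,6,7} => REVISION
Constraint 2 (W != X) on D(W)={2,3,4} D(X)={2,3,4}: no change => not a revision
Constraint 3 (W != X) on D(W)={2,3,4} D(X)={2,3,4}: no change => not a revision
Total revisions = 1

Answer: 1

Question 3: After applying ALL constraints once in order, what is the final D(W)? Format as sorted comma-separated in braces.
Answer: {2,3,4}

Derivation:
Constraint 1 (W + X = Z) on D(W)={2,3,4,6,7} D(X)={2,3,4,6} D(Z)={2,3,4,5,6,7}: W {2,3,4,6,7}->{2,3,4}; X {2,3,4,6}->{2,3,4}; Z {2,3,4,5,6,7}->{4,5,6,7}
Constraint 2 (W != X) on D(W)={2,3,4} D(X)={2,3,4}: no change
Constraint 3 (W != X) on D(W)={2,3,4} D(X)={2,3,4}: no change
So after all 3 constraints: D(W) = {2,3,4}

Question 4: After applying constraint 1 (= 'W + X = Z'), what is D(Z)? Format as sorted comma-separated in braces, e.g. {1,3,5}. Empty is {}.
Constraint 1 (W + X = Z) on D(W)={2,3,4,6,7} D(X)={2,3,4,6} D(Z)={2,3,4,5,6,7}: W {2,3,4,6,7}->{2,3,4}; X {2,3,4,6}->{2,3,4}; Z {2,3,4,5,6,7}->{4,5,6,7}
So after constraint 1: D(Z) = {4,5,6,7}

Answer: {4,5,6,7}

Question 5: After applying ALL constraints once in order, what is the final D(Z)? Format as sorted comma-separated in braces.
Constraint 1 (W + X = Z) on D(W)={2,3,4,6,7} D(X)={2,3,4,6} D(Z)={2,3,4,5,6,7}: W {2,3,4,6,7}->{2,3,4}; X {2,3,4,6}->{2,3,4}; Z {2,3,4,5,6,7}->{4,5,6,7}
Constraint 2 (W != X) on D(W)={2,3,4} D(X)={2,3,4}: no change
Constraint 3 (W != X) on D(W)={2,3,4} D(X)={2,3,4}: no change
So after all 3 constraints: D(Z) = {4,5,6,7}

Answer: {4,5,6,7}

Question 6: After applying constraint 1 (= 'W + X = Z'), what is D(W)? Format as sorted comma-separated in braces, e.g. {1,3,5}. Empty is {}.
Constraint 1 (W + X = Z) on D(W)={2,3,4,6,7} D(X)={2,3,4,6} D(Z)={2,3,4,5,6,7}: W {2,3,4,6,7}->{2,3,4}; X {2,3,4,6}->{2,3,4}; Z {2,3,4,5,6,7}->{4,5,6,7}
So after constraint 1: D(W) = {2,3,4}

Answer: {2,3,4}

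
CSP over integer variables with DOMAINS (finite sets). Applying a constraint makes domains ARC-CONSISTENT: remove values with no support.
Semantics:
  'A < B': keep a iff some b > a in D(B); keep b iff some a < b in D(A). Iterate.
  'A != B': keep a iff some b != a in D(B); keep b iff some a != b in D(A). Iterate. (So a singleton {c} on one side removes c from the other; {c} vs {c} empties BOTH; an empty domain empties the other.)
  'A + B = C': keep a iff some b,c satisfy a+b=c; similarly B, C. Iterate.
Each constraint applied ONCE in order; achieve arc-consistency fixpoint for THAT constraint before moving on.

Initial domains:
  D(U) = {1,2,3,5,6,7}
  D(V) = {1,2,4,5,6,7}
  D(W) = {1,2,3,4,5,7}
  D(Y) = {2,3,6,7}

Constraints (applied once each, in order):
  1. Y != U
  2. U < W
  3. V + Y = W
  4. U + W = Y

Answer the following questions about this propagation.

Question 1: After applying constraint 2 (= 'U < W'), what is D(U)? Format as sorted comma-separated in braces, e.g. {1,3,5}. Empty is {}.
Constraint 1 (Y != U) on D(Y)={2,3,6,7} D(U)={1,2,3,5,6,7}: no change
Constraint 2 (U < W) on D(U)={1,2,3,5,6,7} D(W)={1,2,3,4,5,7}: U {1,2,3,5,6,7}->{1,2,3,5,6}; W {1,2,3,4,5,7}->{2,3,4,5,7}
So after constraint 2: D(U) = {1,2,3,5,6}

Answer: {1,2,3,5,6}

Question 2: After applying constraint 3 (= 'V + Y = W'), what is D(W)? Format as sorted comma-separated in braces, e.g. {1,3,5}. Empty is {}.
Constraint 1 (Y != U) on D(Y)={2,3,6,7} D(U)={1,2,3,5,6,7}: no change
Constraint 2 (U < W) on D(U)={1,2,3,5,6,7} D(W)={1,2,3,4,5,7}: U {1,2,3,5,6,7}->{1,2,3,5,6}; W {1,2,3,4,5,7}->{2,3,4,5,7}
Constraint 3 (V + Y = W) on D(V)={1,2,4,5,6,7} D(Y)={2,3,6,7} D(W)={2,3,4,5,7}: V {1,2,4,5,6,7}->{1,2,4,5}; Y {2,3,6,7}->{2,3,6}; W {2,3,4,5,7}->{3,4,5,7}
So after constraint 3: D(W) = {3,4,5,7}

Answer: {3,4,5,7}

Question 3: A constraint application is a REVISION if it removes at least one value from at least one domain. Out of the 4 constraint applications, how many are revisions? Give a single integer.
Constraint 1 (Y != U) on D(Y)={2,3,6,7} D(U)={1,2,3,5,6,7}: no change => not a revision
Constraint 2 (U < W) on D(U)={1,2,3,5,6,7} D(W)={1,2,3,4,5,7}: U {1,2,3,5,6,7}->{1,2,3,5,6}; W {1,2,3,4,5,7}->{2,3,4,5,7} => REVISION
Constraint 3 (V + Y = W) on D(V)={1,2,4,5,6,7} D(Y)={2,3,6,7} D(W)={2,3,4,5,7}: V {1,2,4,5,6,7}->{1,2,4,5}; Y {2,3,6,7}->{2,3,6}; W {2,3,4,5,7}->{3,4,5,7} => REVISION
Constraint 4 (U + W = Y) on D(U)={1,2,3,5,6} D(W)={3,4,5,7} D(Y)={2,3,6}: U {1,2,3,5,6}->{1,2,3}; W {3,4,5,7}->{3,4,5}; Y {2,3,6}->{6} => REVISION
Total revisions = 3

Answer: 3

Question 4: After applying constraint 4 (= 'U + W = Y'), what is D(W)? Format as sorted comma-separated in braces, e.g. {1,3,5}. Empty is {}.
Constraint 1 (Y != U) on D(Y)={2,3,6,7} D(U)={1,2,3,5,6,7}: no change
Constraint 2 (U < W) on D(U)={1,2,3,5,6,7} D(W)={1,2,3,4,5,7}: U {1,2,3,5,6,7}->{1,2,3,5,6}; W {1,2,3,4,5,7}->{2,3,4,5,7}
Constraint 3 (V + Y = W) on D(V)={1,2,4,5,6,7} D(Y)={2,3,6,7} D(W)={2,3,4,5,7}: V {1,2,4,5,6,7}->{1,2,4,5}; Y {2,3,6,7}->{2,3,6}; W {2,3,4,5,7}->{3,4,5,7}
Constraint 4 (U + W = Y) on D(U)={1,2,3,5,6} D(W)={3,4,5,7} D(Y)={2,3,6}: U {1,2,3,5,6}->{1,2,3}; W {3,4,5,7}->{3,4,5}; Y {2,3,6}->{6}
So after constraint 4: D(W) = {3,4,5}

Answer: {3,4,5}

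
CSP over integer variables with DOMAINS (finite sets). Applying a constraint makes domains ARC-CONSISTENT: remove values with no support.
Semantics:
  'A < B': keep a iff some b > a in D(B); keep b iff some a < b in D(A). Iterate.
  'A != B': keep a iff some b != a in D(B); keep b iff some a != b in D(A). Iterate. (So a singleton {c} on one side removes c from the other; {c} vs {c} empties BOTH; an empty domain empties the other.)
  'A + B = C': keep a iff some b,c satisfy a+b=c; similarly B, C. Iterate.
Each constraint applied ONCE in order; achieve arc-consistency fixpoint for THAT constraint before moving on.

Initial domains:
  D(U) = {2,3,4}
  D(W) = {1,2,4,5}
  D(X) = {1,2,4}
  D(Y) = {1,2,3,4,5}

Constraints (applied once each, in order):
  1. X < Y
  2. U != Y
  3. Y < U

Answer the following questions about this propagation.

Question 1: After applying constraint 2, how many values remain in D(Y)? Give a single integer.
Answer: 4

Derivation:
Constraint 1 (X < Y) on D(X)={1,2,4} D(Y)={1,2,3,4,5}: Y {1,2,3,4,5}->{2,3,4,5}
Constraint 2 (U != Y) on D(U)={2,3,4} D(Y)={2,3,4,5}: no change
So after constraint 2: D(Y)={2,3,4,5}, size = 4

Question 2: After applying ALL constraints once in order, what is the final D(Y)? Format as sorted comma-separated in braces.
Constraint 1 (X < Y) on D(X)={1,2,4} D(Y)={1,2,3,4,5}: Y {1,2,3,4,5}->{2,3,4,5}
Constraint 2 (U != Y) on D(U)={2,3,4} D(Y)={2,3,4,5}: no change
Constraint 3 (Y < U) on D(Y)={2,3,4,5} D(U)={2,3,4}: Y {2,3,4,5}->{2,3}; U {2,3,4}->{3,4}
So after all 3 constraints: D(Y) = {2,3}

Answer: {2,3}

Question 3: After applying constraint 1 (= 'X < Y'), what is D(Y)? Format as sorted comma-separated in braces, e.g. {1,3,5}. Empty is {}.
Answer: {2,3,4,5}

Derivation:
Constraint 1 (X < Y) on D(X)={1,2,4} D(Y)={1,2,3,4,5}: Y {1,2,3,4,5}->{2,3,4,5}
So after constraint 1: D(Y) = {2,3,4,5}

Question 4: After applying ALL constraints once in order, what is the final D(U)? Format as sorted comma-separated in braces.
Constraint 1 (X < Y) on D(X)={1,2,4} D(Y)={1,2,3,4,5}: Y {1,2,3,4,5}->{2,3,4,5}
Constraint 2 (U != Y) on D(U)={2,3,4} D(Y)={2,3,4,5}: no change
Constraint 3 (Y < U) on D(Y)={2,3,4,5} D(U)={2,3,4}: Y {2,3,4,5}->{2,3}; U {2,3,4}->{3,4}
So after all 3 constraints: D(U) = {3,4}

Answer: {3,4}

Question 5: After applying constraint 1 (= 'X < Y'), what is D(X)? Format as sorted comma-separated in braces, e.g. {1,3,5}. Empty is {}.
Answer: {1,2,4}

Derivation:
Constraint 1 (X < Y) on D(X)={1,2,4} D(Y)={1,2,3,4,5}: Y {1,2,3,4,5}->{2,3,4,5}
So after constraint 1: D(X) = {1,2,4}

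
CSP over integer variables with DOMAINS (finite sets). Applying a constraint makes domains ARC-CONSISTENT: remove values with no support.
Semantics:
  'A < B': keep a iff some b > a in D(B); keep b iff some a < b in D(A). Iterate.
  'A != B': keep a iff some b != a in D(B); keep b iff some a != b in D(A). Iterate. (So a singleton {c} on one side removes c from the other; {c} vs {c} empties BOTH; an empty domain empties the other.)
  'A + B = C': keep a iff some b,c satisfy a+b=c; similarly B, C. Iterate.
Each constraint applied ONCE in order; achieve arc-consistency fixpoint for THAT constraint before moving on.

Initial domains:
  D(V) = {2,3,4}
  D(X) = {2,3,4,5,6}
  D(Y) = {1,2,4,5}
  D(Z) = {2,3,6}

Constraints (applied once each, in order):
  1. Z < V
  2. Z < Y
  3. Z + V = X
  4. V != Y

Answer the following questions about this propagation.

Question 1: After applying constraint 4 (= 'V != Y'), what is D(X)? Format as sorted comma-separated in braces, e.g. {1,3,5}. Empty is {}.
Constraint 1 (Z < V) on D(Z)={2,3,6} D(V)={2,3,4}: Z {2,3,6}->{2,3}; V {2,3,4}->{3,4}
Constraint 2 (Z < Y) on D(Z)={2,3} D(Y)={1,2,4,5}: Y {1,2,4,5}->{4,5}
Constraint 3 (Z + V = X) on D(Z)={2,3} D(V)={3,4} D(X)={2,3,4,5,6}: X {2,3,4,5,6}->{5,6}
Constraint 4 (V != Y) on D(V)={3,4} D(Y)={4,5}: no change
So after constraint 4: D(X) = {5,6}

Answer: {5,6}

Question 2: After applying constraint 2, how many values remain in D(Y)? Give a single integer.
Answer: 2

Derivation:
Constraint 1 (Z < V) on D(Z)={2,3,6} D(V)={2,3,4}: Z {2,3,6}->{2,3}; V {2,3,4}->{3,4}
Constraint 2 (Z < Y) on D(Z)={2,3} D(Y)={1,2,4,5}: Y {1,2,4,5}->{4,5}
So after constraint 2: D(Y)={4,5}, size = 2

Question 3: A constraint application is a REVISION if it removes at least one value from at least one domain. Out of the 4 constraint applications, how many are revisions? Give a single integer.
Answer: 3

Derivation:
Constraint 1 (Z < V) on D(Z)={2,3,6} D(V)={2,3,4}: Z {2,3,6}->{2,3}; V {2,3,4}->{3,4} => REVISION
Constraint 2 (Z < Y) on D(Z)={2,3} D(Y)={1,2,4,5}: Y {1,2,4,5}->{4,5} => REVISION
Constraint 3 (Z + V = X) on D(Z)={2,3} D(V)={3,4} D(X)={2,3,4,5,6}: X {2,3,4,5,6}->{5,6} => REVISION
Constraint 4 (V != Y) on D(V)={3,4} D(Y)={4,5}: no change => not a revision
Total revisions = 3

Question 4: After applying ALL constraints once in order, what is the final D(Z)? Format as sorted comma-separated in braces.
Answer: {2,3}

Derivation:
Constraint 1 (Z < V) on D(Z)={2,3,6} D(V)={2,3,4}: Z {2,3,6}->{2,3}; V {2,3,4}->{3,4}
Constraint 2 (Z < Y) on D(Z)={2,3} D(Y)={1,2,4,5}: Y {1,2,4,5}->{4,5}
Constraint 3 (Z + V = X) on D(Z)={2,3} D(V)={3,4} D(X)={2,3,4,5,6}: X {2,3,4,5,6}->{5,6}
Constraint 4 (V != Y) on D(V)={3,4} D(Y)={4,5}: no change
So after all 4 constraints: D(Z) = {2,3}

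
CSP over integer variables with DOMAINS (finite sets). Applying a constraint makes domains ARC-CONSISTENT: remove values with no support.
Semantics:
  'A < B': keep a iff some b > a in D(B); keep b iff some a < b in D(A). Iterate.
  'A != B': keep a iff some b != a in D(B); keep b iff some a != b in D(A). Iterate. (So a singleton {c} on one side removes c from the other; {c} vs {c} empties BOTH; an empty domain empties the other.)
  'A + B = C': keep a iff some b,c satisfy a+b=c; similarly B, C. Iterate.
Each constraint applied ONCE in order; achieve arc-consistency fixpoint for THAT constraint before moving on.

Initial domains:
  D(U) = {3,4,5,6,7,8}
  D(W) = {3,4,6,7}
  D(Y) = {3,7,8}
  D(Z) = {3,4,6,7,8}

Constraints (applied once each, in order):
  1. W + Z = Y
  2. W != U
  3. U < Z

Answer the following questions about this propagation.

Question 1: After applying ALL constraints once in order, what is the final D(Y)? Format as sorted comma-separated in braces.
Constraint 1 (W + Z = Y) on D(W)={3,4,6,7} D(Z)={3,4,6,7,8} D(Y)={3,7,8}: W {3,4,6,7}->{3,4}; Z {3,4,6,7,8}->{3,4}; Y {3,7,8}->{7,8}
Constraint 2 (W != U) on D(W)={3,4} D(U)={3,4,5,6,7,8}: no change
Constraint 3 (U < Z) on D(U)={3,4,5,6,7,8} D(Z)={3,4}: U {3,4,5,6,7,8}->{3}; Z {3,4}->{4}
So after all 3 constraints: D(Y) = {7,8}

Answer: {7,8}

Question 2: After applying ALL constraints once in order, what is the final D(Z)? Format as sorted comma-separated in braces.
Constraint 1 (W + Z = Y) on D(W)={3,4,6,7} D(Z)={3,4,6,7,8} D(Y)={3,7,8}: W {3,4,6,7}->{3,4}; Z {3,4,6,7,8}->{3,4}; Y {3,7,8}->{7,8}
Constraint 2 (W != U) on D(W)={3,4} D(U)={3,4,5,6,7,8}: no change
Constraint 3 (U < Z) on D(U)={3,4,5,6,7,8} D(Z)={3,4}: U {3,4,5,6,7,8}->{3}; Z {3,4}->{4}
So after all 3 constraints: D(Z) = {4}

Answer: {4}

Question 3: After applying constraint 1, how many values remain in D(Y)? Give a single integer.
Answer: 2

Derivation:
Constraint 1 (W + Z = Y) on D(W)={3,4,6,7} D(Z)={3,4,6,7,8} D(Y)={3,7,8}: W {3,4,6,7}->{3,4}; Z {3,4,6,7,8}->{3,4}; Y {3,7,8}->{7,8}
So after constraint 1: D(Y)={7,8}, size = 2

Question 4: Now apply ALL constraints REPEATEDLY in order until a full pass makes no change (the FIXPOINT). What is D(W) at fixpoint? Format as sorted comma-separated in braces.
Answer: {4}

Derivation:
pass 0 (initial): D(W)={3,4,6,7}
pass 1: U {3,4,5,6,7,8}->{3}; W {3,4,6,7}->{3,4}; Y {3,7,8}->{7,8}; Z {3,4,6,7,8}->{4}
pass 2: W {3,4}->{4}
pass 3: Y {7,8}->{8}
pass 4: no change
Fixpoint after 4 passes: D(W) = {4}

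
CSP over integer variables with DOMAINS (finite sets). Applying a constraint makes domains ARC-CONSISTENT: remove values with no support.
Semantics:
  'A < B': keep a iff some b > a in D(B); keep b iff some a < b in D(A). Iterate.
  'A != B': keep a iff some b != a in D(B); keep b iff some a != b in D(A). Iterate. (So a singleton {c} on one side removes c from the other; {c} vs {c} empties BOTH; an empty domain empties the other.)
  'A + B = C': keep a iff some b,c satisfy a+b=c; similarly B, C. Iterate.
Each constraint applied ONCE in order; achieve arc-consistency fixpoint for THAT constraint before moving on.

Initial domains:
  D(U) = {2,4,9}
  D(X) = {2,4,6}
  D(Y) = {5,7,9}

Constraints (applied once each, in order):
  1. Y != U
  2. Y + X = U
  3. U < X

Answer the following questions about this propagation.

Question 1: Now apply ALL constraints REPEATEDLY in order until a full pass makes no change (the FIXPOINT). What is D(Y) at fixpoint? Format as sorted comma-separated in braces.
Answer: {}

Derivation:
pass 0 (initial): D(Y)={5,7,9}
pass 1: U {2,4,9}->{}; X {2,4,6}->{}; Y {5,7,9}->{5,7}
pass 2: Y {5,7}->{}
pass 3: no change
Fixpoint after 3 passes: D(Y) = {}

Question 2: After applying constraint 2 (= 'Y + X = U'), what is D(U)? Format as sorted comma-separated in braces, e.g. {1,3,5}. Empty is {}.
Answer: {9}

Derivation:
Constraint 1 (Y != U) on D(Y)={5,7,9} D(U)={2,4,9}: no change
Constraint 2 (Y + X = U) on D(Y)={5,7,9} D(X)={2,4,6} D(U)={2,4,9}: Y {5,7,9}->{5,7}; X {2,4,6}->{2,4}; U {2,4,9}->{9}
So after constraint 2: D(U) = {9}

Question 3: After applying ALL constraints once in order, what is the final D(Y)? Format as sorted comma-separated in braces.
Answer: {5,7}

Derivation:
Constraint 1 (Y != U) on D(Y)={5,7,9} D(U)={2,4,9}: no change
Constraint 2 (Y + X = U) on D(Y)={5,7,9} D(X)={2,4,6} D(U)={2,4,9}: Y {5,7,9}->{5,7}; X {2,4,6}->{2,4}; U {2,4,9}->{9}
Constraint 3 (U < X) on D(U)={9} D(X)={2,4}: U {9}->{}; X {2,4}->{}
So after all 3 constraints: D(Y) = {5,7}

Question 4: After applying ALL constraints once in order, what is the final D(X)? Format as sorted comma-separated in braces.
Constraint 1 (Y != U) on D(Y)={5,7,9} D(U)={2,4,9}: no change
Constraint 2 (Y + X = U) on D(Y)={5,7,9} D(X)={2,4,6} D(U)={2,4,9}: Y {5,7,9}->{5,7}; X {2,4,6}->{2,4}; U {2,4,9}->{9}
Constraint 3 (U < X) on D(U)={9} D(X)={2,4}: U {9}->{}; X {2,4}->{}
So after all 3 constraints: D(X) = {}

Answer: {}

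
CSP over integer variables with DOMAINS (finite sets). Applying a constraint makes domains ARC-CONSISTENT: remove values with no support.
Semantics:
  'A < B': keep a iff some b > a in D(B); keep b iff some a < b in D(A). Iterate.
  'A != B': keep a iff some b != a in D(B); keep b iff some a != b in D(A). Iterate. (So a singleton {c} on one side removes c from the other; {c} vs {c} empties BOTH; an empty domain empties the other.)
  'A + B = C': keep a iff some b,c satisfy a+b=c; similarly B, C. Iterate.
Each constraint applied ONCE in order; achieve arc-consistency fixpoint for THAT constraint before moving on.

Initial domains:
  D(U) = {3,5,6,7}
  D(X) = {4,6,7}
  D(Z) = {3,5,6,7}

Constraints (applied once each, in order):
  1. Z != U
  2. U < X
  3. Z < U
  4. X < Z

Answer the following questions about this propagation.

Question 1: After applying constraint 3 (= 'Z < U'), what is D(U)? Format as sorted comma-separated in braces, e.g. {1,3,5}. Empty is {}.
Answer: {5,6}

Derivation:
Constraint 1 (Z != U) on D(Z)={3,5,6,7} D(U)={3,5,6,7}: no change
Constraint 2 (U < X) on D(U)={3,5,6,7} D(X)={4,6,7}: U {3,5,6,7}->{3,5,6}
Constraint 3 (Z < U) on D(Z)={3,5,6,7} D(U)={3,5,6}: Z {3,5,6,7}->{3,5}; U {3,5,6}->{5,6}
So after constraint 3: D(U) = {5,6}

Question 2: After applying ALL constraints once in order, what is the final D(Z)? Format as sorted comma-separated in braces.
Answer: {5}

Derivation:
Constraint 1 (Z != U) on D(Z)={3,5,6,7} D(U)={3,5,6,7}: no change
Constraint 2 (U < X) on D(U)={3,5,6,7} D(X)={4,6,7}: U {3,5,6,7}->{3,5,6}
Constraint 3 (Z < U) on D(Z)={3,5,6,7} D(U)={3,5,6}: Z {3,5,6,7}->{3,5}; U {3,5,6}->{5,6}
Constraint 4 (X < Z) on D(X)={4,6,7} D(Z)={3,5}: X {4,6,7}->{4}; Z {3,5}->{5}
So after all 4 constraints: D(Z) = {5}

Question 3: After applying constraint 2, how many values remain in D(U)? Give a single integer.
Constraint 1 (Z != U) on D(Z)={3,5,6,7} D(U)={3,5,6,7}: no change
Constraint 2 (U < X) on D(U)={3,5,6,7} D(X)={4,6,7}: U {3,5,6,7}->{3,5,6}
So after constraint 2: D(U)={3,5,6}, size = 3

Answer: 3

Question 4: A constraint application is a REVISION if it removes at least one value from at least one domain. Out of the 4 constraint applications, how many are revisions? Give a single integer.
Answer: 3

Derivation:
Constraint 1 (Z != U) on D(Z)={3,5,6,7} D(U)={3,5,6,7}: no change => not a revision
Constraint 2 (U < X) on D(U)={3,5,6,7} D(X)={4,6,7}: U {3,5,6,7}->{3,5,6} => REVISION
Constraint 3 (Z < U) on D(Z)={3,5,6,7} D(U)={3,5,6}: Z {3,5,6,7}->{3,5}; U {3,5,6}->{5,6} => REVISION
Constraint 4 (X < Z) on D(X)={4,6,7} D(Z)={3,5}: X {4,6,7}->{4}; Z {3,5}->{5} => REVISION
Total revisions = 3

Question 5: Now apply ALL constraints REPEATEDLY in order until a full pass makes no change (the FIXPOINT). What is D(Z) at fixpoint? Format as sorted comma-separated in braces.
pass 0 (initial): D(Z)={3,5,6,7}
pass 1: U {3,5,6,7}->{5,6}; X {4,6,7}->{4}; Z {3,5,6,7}->{5}
pass 2: U {5,6}->{}; X {4}->{}; Z {5}->{}
pass 3: no change
Fixpoint after 3 passes: D(Z) = {}

Answer: {}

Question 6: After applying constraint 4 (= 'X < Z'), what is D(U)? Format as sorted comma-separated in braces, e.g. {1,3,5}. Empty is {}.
Answer: {5,6}

Derivation:
Constraint 1 (Z != U) on D(Z)={3,5,6,7} D(U)={3,5,6,7}: no change
Constraint 2 (U < X) on D(U)={3,5,6,7} D(X)={4,6,7}: U {3,5,6,7}->{3,5,6}
Constraint 3 (Z < U) on D(Z)={3,5,6,7} D(U)={3,5,6}: Z {3,5,6,7}->{3,5}; U {3,5,6}->{5,6}
Constraint 4 (X < Z) on D(X)={4,6,7} D(Z)={3,5}: X {4,6,7}->{4}; Z {3,5}->{5}
So after constraint 4: D(U) = {5,6}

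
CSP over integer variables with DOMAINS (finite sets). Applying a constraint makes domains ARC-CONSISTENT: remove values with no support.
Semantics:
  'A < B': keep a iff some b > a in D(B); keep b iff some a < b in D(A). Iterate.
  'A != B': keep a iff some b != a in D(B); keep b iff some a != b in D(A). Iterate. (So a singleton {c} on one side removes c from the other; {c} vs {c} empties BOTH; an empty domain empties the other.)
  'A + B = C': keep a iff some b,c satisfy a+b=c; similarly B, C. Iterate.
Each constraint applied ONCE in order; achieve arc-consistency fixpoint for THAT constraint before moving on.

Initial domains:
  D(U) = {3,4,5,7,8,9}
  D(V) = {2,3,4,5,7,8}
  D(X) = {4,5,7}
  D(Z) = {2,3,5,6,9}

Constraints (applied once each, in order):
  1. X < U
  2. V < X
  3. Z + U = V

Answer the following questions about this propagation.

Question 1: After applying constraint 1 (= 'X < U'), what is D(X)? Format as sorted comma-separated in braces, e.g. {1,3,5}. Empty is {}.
Answer: {4,5,7}

Derivation:
Constraint 1 (X < U) on D(X)={4,5,7} D(U)={3,4,5,7,8,9}: U {3,4,5,7,8,9}->{5,7,8,9}
So after constraint 1: D(X) = {4,5,7}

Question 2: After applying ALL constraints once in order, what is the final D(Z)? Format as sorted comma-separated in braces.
Constraint 1 (X < U) on D(X)={4,5,7} D(U)={3,4,5,7,8,9}: U {3,4,5,7,8,9}->{5,7,8,9}
Constraint 2 (V < X) on D(V)={2,3,4,5,7,8} D(X)={4,5,7}: V {2,3,4,5,7,8}->{2,3,4,5}
Constraint 3 (Z + U = V) on D(Z)={2,3,5,6,9} D(U)={5,7,8,9} D(V)={2,3,4,5}: Z {2,3,5,6,9}->{}; U {5,7,8,9}->{}; V {2,3,4,5}->{}
So after all 3 constraints: D(Z) = {}

Answer: {}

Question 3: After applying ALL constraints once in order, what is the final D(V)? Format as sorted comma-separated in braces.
Answer: {}

Derivation:
Constraint 1 (X < U) on D(X)={4,5,7} D(U)={3,4,5,7,8,9}: U {3,4,5,7,8,9}->{5,7,8,9}
Constraint 2 (V < X) on D(V)={2,3,4,5,7,8} D(X)={4,5,7}: V {2,3,4,5,7,8}->{2,3,4,5}
Constraint 3 (Z + U = V) on D(Z)={2,3,5,6,9} D(U)={5,7,8,9} D(V)={2,3,4,5}: Z {2,3,5,6,9}->{}; U {5,7,8,9}->{}; V {2,3,4,5}->{}
So after all 3 constraints: D(V) = {}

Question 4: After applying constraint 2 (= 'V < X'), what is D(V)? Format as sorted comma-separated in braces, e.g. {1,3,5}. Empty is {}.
Answer: {2,3,4,5}

Derivation:
Constraint 1 (X < U) on D(X)={4,5,7} D(U)={3,4,5,7,8,9}: U {3,4,5,7,8,9}->{5,7,8,9}
Constraint 2 (V < X) on D(V)={2,3,4,5,7,8} D(X)={4,5,7}: V {2,3,4,5,7,8}->{2,3,4,5}
So after constraint 2: D(V) = {2,3,4,5}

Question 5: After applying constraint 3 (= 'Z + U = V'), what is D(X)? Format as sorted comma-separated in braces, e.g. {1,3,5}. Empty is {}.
Answer: {4,5,7}

Derivation:
Constraint 1 (X < U) on D(X)={4,5,7} D(U)={3,4,5,7,8,9}: U {3,4,5,7,8,9}->{5,7,8,9}
Constraint 2 (V < X) on D(V)={2,3,4,5,7,8} D(X)={4,5,7}: V {2,3,4,5,7,8}->{2,3,4,5}
Constraint 3 (Z + U = V) on D(Z)={2,3,5,6,9} D(U)={5,7,8,9} D(V)={2,3,4,5}: Z {2,3,5,6,9}->{}; U {5,7,8,9}->{}; V {2,3,4,5}->{}
So after constraint 3: D(X) = {4,5,7}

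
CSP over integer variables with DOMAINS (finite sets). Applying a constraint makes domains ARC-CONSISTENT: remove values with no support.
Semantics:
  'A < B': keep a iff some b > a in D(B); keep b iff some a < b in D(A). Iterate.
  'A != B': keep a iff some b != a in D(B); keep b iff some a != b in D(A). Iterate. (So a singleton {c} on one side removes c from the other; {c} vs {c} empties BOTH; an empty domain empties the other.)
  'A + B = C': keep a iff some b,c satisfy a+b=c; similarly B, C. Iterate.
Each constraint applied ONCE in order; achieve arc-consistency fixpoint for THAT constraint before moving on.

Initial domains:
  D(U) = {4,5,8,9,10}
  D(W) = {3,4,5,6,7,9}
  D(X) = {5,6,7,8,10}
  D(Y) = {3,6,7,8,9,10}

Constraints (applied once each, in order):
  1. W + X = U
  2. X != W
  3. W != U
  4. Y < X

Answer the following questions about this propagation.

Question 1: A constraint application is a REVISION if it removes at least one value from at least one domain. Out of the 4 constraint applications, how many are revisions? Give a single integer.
Constraint 1 (W + X = U) on D(W)={3,4,5,6,7,9} D(X)={5,6,7,8,10} D(U)={4,5,8,9,10}: W {3,4,5,6,7,9}->{3,4,5}; X {5,6,7,8,10}->{5,6,7}; U {4,5,8,9,10}->{8,9,10} => REVISION
Constraint 2 (X != W) on D(X)={5,6,7} D(W)={3,4,5}: no change => not a revision
Constraint 3 (W != U) on D(W)={3,4,5} D(U)={8,9,10}: no change => not a revision
Constraint 4 (Y < X) on D(Y)={3,6,7,8,9,10} D(X)={5,6,7}: Y {3,6,7,8,9,10}->{3,6} => REVISION
Total revisions = 2

Answer: 2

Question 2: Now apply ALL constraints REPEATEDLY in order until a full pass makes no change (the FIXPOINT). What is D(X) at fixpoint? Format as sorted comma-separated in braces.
pass 0 (initial): D(X)={5,6,7,8,10}
pass 1: U {4,5,8,9,10}->{8,9,10}; W {3,4,5,6,7,9}->{3,4,5}; X {5,6,7,8,10}->{5,6,7}; Y {3,6,7,8,9,10}->{3,6}
pass 2: no change
Fixpoint after 2 passes: D(X) = {5,6,7}

Answer: {5,6,7}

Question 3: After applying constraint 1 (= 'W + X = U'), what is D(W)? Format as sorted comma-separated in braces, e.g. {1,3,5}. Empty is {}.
Answer: {3,4,5}

Derivation:
Constraint 1 (W + X = U) on D(W)={3,4,5,6,7,9} D(X)={5,6,7,8,10} D(U)={4,5,8,9,10}: W {3,4,5,6,7,9}->{3,4,5}; X {5,6,7,8,10}->{5,6,7}; U {4,5,8,9,10}->{8,9,10}
So after constraint 1: D(W) = {3,4,5}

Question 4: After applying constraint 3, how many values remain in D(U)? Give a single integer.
Answer: 3

Derivation:
Constraint 1 (W + X = U) on D(W)={3,4,5,6,7,9} D(X)={5,6,7,8,10} D(U)={4,5,8,9,10}: W {3,4,5,6,7,9}->{3,4,5}; X {5,6,7,8,10}->{5,6,7}; U {4,5,8,9,10}->{8,9,10}
Constraint 2 (X != W) on D(X)={5,6,7} D(W)={3,4,5}: no change
Constraint 3 (W != U) on D(W)={3,4,5} D(U)={8,9,10}: no change
So after constraint 3: D(U)={8,9,10}, size = 3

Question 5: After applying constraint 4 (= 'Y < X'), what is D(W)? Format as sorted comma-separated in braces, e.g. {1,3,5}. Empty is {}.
Answer: {3,4,5}

Derivation:
Constraint 1 (W + X = U) on D(W)={3,4,5,6,7,9} D(X)={5,6,7,8,10} D(U)={4,5,8,9,10}: W {3,4,5,6,7,9}->{3,4,5}; X {5,6,7,8,10}->{5,6,7}; U {4,5,8,9,10}->{8,9,10}
Constraint 2 (X != W) on D(X)={5,6,7} D(W)={3,4,5}: no change
Constraint 3 (W != U) on D(W)={3,4,5} D(U)={8,9,10}: no change
Constraint 4 (Y < X) on D(Y)={3,6,7,8,9,10} D(X)={5,6,7}: Y {3,6,7,8,9,10}->{3,6}
So after constraint 4: D(W) = {3,4,5}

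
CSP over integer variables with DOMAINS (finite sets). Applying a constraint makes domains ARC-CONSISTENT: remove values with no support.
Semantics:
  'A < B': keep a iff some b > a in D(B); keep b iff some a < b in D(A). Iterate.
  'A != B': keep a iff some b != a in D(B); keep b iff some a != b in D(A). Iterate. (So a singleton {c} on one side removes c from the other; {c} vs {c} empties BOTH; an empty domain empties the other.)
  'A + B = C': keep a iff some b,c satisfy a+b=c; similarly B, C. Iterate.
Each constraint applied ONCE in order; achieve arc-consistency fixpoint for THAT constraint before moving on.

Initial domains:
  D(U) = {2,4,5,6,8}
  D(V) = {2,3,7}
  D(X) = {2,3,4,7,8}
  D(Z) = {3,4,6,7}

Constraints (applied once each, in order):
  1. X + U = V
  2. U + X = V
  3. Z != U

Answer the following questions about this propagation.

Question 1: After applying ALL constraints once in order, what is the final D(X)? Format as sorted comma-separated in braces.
Answer: {2,3}

Derivation:
Constraint 1 (X + U = V) on D(X)={2,3,4,7,8} D(U)={2,4,5,6,8} D(V)={2,3,7}: X {2,3,4,7,8}->{2,3}; U {2,4,5,6,8}->{4,5}; V {2,3,7}->{7}
Constraint 2 (U + X = V) on D(U)={4,5} D(X)={2,3} D(V)={7}: no change
Constraint 3 (Z != U) on D(Z)={3,4,6,7} D(U)={4,5}: no change
So after all 3 constraints: D(X) = {2,3}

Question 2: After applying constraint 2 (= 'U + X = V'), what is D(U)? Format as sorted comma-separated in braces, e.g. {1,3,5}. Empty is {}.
Constraint 1 (X + U = V) on D(X)={2,3,4,7,8} D(U)={2,4,5,6,8} D(V)={2,3,7}: X {2,3,4,7,8}->{2,3}; U {2,4,5,6,8}->{4,5}; V {2,3,7}->{7}
Constraint 2 (U + X = V) on D(U)={4,5} D(X)={2,3} D(V)={7}: no change
So after constraint 2: D(U) = {4,5}

Answer: {4,5}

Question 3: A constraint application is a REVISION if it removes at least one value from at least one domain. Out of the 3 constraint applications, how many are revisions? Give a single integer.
Answer: 1

Derivation:
Constraint 1 (X + U = V) on D(X)={2,3,4,7,8} D(U)={2,4,5,6,8} D(V)={2,3,7}: X {2,3,4,7,8}->{2,3}; U {2,4,5,6,8}->{4,5}; V {2,3,7}->{7} => REVISION
Constraint 2 (U + X = V) on D(U)={4,5} D(X)={2,3} D(V)={7}: no change => not a revision
Constraint 3 (Z != U) on D(Z)={3,4,6,7} D(U)={4,5}: no change => not a revision
Total revisions = 1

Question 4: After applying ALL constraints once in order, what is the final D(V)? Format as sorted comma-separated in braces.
Constraint 1 (X + U = V) on D(X)={2,3,4,7,8} D(U)={2,4,5,6,8} D(V)={2,3,7}: X {2,3,4,7,8}->{2,3}; U {2,4,5,6,8}->{4,5}; V {2,3,7}->{7}
Constraint 2 (U + X = V) on D(U)={4,5} D(X)={2,3} D(V)={7}: no change
Constraint 3 (Z != U) on D(Z)={3,4,6,7} D(U)={4,5}: no change
So after all 3 constraints: D(V) = {7}

Answer: {7}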